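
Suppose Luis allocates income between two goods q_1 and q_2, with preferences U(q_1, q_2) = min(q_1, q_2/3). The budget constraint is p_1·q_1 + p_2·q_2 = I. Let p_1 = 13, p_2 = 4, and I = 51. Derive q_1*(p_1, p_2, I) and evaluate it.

q_1* = 2.04

With perfect complements, no substitution: consume in ratio q_1:q_2 = 1:3.
Budget: p_1·q_1 + p_2·3·q_1 = I, so (p_1 + 3·p_2)·q_1 = I.
Demand: q_1*(p_1,p_2,I) = I/(p_1 + 3·p_2), q_2* = 3·I/(p_1 + 3·p_2).
Here 13 + 3·4 = 25, giving q_1* = 2.04.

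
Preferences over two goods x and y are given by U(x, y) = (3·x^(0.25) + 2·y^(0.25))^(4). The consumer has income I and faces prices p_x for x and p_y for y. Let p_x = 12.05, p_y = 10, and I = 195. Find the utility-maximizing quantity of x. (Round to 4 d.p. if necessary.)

x* = 9.9909

MU_x ∝ 3·x^(-0.75), MU_y ∝ 2·y^(-0.75), so MRS = (3/2)·(y/x)^(0.75) = p_x/p_y.
Hence y/x = ((2/3)·p_x/p_y)^(1/(0.75)), i.e. raised to the 4/3 power.
Substitute y = (y/x)·x into the budget: x* = I/(p_x + p_y·(y/x)).
Numerically y/x = 0.746783, so x* = 195/(12.05 + 10·0.746783) = 9.9909.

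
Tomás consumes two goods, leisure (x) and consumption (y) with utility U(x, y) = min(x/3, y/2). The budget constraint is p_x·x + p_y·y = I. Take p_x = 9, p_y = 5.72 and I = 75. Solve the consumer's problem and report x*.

Leontief preferences: the optimum is at the kink where x/3 = y/2, i.e. y = (2/3)·x.
Budget: p_x·x + p_y·(2/3)·x = I, so (3·p_x + 2·p_y)·x = 3·I.
Demand: x*(p_x,p_y,I) = 3·I/(3·p_x + 2·p_y), y* = 2·I/(3·p_x + 2·p_y).
Here 3·9 + 2·5.72 = 38.44, giving x* = 5.8533.

x* = 5.8533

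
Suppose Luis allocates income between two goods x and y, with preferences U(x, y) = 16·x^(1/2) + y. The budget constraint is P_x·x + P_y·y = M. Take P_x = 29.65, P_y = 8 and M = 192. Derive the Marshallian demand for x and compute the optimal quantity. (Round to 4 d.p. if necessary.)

x* = 4.6592

Utility is quasi-linear in y; the FOC for x is 8/√x = P_x/P_y.
Solve: √x = 8·P_y/P_x, so x*(P_x,P_y) = (8·P_y/P_x)², and y* = (M − P_x·x*)/P_y.
Plugging in: x* = (8·8/29.65)² = 4.6592.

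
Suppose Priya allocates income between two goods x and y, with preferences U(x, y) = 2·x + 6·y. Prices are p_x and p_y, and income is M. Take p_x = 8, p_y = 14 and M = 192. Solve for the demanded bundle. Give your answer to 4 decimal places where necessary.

Linear utility — the consumer picks whichever good has higher MU/price: 2/8 = 0.25 vs 6/14 = 0.4286.
y gives more utility per dollar, so spend all income on y: y* = M/p_y, x* = 0.
Numerically: x* = 0, y* = 13.7143.

x* = 0, y* = 13.7143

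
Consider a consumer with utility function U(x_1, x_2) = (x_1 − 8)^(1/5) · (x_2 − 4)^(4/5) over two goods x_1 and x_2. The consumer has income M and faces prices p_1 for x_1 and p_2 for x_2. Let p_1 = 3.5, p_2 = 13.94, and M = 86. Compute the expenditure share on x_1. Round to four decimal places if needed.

Let x_1' = x_1−8, x_2' = x_2−4. MRS = (1/4)·x_2'/x_1' = p_1/p_2.
After buying the subsistence bundle (8, 4), a share 0.2 of the remaining income goes to x_1: x_1* = 8 + 0.2·(M − 8p_1 − 4p_2)/p_1.
Discretionary income = 86 − 8·3.5 − 4·13.94 = 2.24; x_1* = 8 + 0.2·2.24/3.5 = 8.128; x_2* = 4 + 0.8·2.24/13.94 = 4.1286.
Expenditure on x_1: 3.5·8.128 = 28.448; share = 0.3308.

share on x_1 = 0.3308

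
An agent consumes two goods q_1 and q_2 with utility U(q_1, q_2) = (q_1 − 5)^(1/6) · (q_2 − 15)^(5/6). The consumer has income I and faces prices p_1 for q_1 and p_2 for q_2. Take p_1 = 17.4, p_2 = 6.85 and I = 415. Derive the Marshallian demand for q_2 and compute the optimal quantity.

Discretionary income = 415 − 5·17.4 − 15·6.85 = 225.25; q_2* = 15 + 5/6·225.25/6.85 = 42.4027.

q_2* = 42.4027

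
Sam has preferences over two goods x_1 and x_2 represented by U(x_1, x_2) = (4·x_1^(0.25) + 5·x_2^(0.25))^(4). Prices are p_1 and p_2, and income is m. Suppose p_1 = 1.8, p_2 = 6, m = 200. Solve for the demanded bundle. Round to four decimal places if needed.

MU_x_1 ∝ 4·x_1^(-0.75), MU_x_2 ∝ 5·x_2^(-0.75), so MRS = (4/5)·(x_2/x_1)^(0.75) = p_1/p_2.
Hence x_2/x_1 = ((5/4)·p_1/p_2)^(1/(0.75)), i.e. raised to the 4/3 power.
Substitute x_2 = (x_2/x_1)·x_1 into the budget: x_1* = m/(p_1 + p_2·(x_2/x_1)).
Numerically x_2/x_1 = 0.270422, so x_1* = 200/(1.8 + 6·0.270422) = 58.4363 and x_2* = 0.270422·58.4363 = 15.8024.

x_1* = 58.4363, x_2* = 15.8024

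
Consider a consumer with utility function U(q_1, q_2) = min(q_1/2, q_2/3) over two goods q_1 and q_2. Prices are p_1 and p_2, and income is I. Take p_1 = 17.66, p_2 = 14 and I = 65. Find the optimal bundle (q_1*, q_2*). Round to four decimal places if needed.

With perfect complements, no substitution: consume in ratio q_1:q_2 = 2:3.
Budget: p_1·q_1 + p_2·(3/2)·q_1 = I, so (2·p_1 + 3·p_2)·q_1 = 2·I.
Demand: q_1*(p_1,p_2,I) = 2·I/(2·p_1 + 3·p_2), q_2* = 3·I/(2·p_1 + 3·p_2).
Here 2·17.66 + 3·14 = 77.32, giving q_1* = 1.6813 and q_2* = 2.522.

q_1* = 1.6813, q_2* = 2.522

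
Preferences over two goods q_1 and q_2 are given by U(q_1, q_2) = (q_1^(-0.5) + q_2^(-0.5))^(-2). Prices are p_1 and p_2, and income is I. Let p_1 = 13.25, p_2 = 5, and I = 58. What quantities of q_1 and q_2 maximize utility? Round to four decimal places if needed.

From the CES first-order condition, (q_2/q_1)^(1.5) = p_1/p_2.
Solve for the ratio: q_2/q_1 = [p_1/p_2]^(2/3).
Substitute q_2 = (q_2/q_1)·q_1 into the budget: q_1* = I/(p_1 + p_2·(q_2/q_1)).
Numerically q_2/q_1 = 1.914979, so q_1* = 58/(13.25 + 5·1.914979) = 2.5411 and q_2* = 1.914979·2.5411 = 4.8661.

q_1* = 2.5411, q_2* = 4.8661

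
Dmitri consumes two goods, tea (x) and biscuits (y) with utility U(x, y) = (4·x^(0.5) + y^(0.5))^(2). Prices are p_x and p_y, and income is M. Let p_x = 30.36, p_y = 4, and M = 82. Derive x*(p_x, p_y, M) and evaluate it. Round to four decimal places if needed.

MU_x ∝ 4·x^(-0.5), MU_y ∝ y^(-0.5), so MRS = 4·(y/x)^(0.5) = p_x/p_y.
Solve for the ratio: y/x = [(1/4)·p_x/p_y]^(2).
Substitute y = (y/x)·x into the budget: x* = M/(p_x + p_y·(y/x)).
Numerically y/x = 3.600506, so x* = 82/(30.36 + 4·3.600506) = 1.8319.

x* = 1.8319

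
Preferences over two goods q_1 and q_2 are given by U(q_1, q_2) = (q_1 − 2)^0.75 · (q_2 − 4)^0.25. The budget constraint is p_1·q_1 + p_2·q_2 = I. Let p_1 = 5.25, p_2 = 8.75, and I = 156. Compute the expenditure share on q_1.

share on q_1 = 0.5986

Let q_1' = q_1−2, q_2' = q_2−4. MRS = 3·q_2'/q_1' = p_1/p_2.
Substituting into the budget: q_1* = 2 + 0.75·(I − 2·p_1 − 4·p_2)/p_1, and q_2* = 4 + 0.25·(…)/p_2.
Discretionary income = 156 − 2·5.25 − 4·8.75 = 110.5; q_1* = 2 + 0.75·110.5/5.25 = 17.7857; q_2* = 4 + 0.25·110.5/8.75 = 7.1571.
Expenditure on q_1: 5.25·17.7857 = 93.375; share = 0.5986.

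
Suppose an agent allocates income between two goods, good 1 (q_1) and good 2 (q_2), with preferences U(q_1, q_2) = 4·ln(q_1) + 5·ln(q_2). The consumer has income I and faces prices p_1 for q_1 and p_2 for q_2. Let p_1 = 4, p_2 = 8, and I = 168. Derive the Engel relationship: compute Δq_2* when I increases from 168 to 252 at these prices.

The MRS is (4/5)·q_2/q_1. Set MRS = p_1/p_2.
Rearranging, p_2·q_2 = (5/4)·p_1·q_1. Substituting into the budget gives p_1·q_1·(1 + (5/4)) = I.
Demand: q_1*(p_1,p_2,I) = 4/9·I/p_1 and q_2* = 5/9·I/p_2.
At p_1=4, p_2=8, I=168: q_2* = 5/9·168/8 = 11.6667.
At I' = 252: q_2* = 17.5. Change: 17.5 − 11.6667 = 5.8333.

Δq_2* = 5.8333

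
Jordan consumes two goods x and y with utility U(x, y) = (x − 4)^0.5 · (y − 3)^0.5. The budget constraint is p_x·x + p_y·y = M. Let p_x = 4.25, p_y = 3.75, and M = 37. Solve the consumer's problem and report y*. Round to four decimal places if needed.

Substituting into the budget: x* = 4 + 0.5·(M − 4·p_x − 3·p_y)/p_x, and y* = 3 + 0.5·(…)/p_y.
Discretionary income = 37 − 4·4.25 − 3·3.75 = 8.75; y* = 3 + 0.5·8.75/3.75 = 4.1667.

y* = 4.1667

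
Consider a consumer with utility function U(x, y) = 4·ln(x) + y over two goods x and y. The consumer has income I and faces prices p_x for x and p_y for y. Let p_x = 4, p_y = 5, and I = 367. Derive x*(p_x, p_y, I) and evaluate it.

Set MRS = p_x/p_y: (4/x)/1 = p_x/p_y.
So x*(p_x,p_y) = 4·p_y/p_x, independent of income; and y* = (I − 4·p_y)/p_y.
At the given prices: x* = 4·5/4 = 5.

x* = 5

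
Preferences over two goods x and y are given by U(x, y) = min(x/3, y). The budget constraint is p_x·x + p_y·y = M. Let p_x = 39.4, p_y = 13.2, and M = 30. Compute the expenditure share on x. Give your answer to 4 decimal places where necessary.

With perfect complements, no substitution: consume in ratio x:y = 3:1.
Budget: p_x·x + p_y·(1/3)·x = M, so (3·p_x + p_y)·x = 3·M.
Demand: x*(p_x,p_y,M) = 3·M/(3·p_x + p_y), y* = M/(3·p_x + p_y).
Here 3·39.4 + 13.2 = 131.4, giving x* = 0.6849 and y* = 0.2283.
Expenditure on x: 39.4·0.6849 = 26.9863; share = 0.8995.

share on x = 0.8995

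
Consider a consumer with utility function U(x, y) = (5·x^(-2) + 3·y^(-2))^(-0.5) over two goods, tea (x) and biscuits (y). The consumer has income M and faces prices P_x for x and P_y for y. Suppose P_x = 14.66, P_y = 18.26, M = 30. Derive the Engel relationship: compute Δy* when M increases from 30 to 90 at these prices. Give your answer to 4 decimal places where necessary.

MU_x ∝ 5·x^(-3), MU_y ∝ 3·y^(-3), so MRS = (5/3)·(y/x)^(3) = P_x/P_y.
Solve for the ratio: y/x = [(3/5)·P_x/P_y]^(1/3).
Substitute y = (y/x)·x into the budget: x* = M/(P_x + P_y·(y/x)).
Numerically y/x = 0.783901, so x* = 30/(14.66 + 18.26·0.783901) = 1.0354 and y* = 0.783901·1.0354 = 0.8117.
At M' = 90: y* = 2.435. Change: 2.435 − 0.8117 = 1.6233.

Δy* = 1.6233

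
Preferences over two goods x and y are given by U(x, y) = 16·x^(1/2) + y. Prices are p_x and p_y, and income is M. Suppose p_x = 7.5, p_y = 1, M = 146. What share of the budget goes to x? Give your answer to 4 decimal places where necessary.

share on x = 0.0584

Utility is quasi-linear in y; the FOC for x is 8/√x = p_x/p_y.
Solve: √x = 8·p_y/p_x, so x*(p_x,p_y) = (8·p_y/p_x)², and y* = (M − p_x·x*)/p_y.
Plugging in: x* = (8·1/7.5)² = 1.1378, y* = 137.4667.
Expenditure on x: 7.5·1.1378 = 8.5333; share = 0.0584.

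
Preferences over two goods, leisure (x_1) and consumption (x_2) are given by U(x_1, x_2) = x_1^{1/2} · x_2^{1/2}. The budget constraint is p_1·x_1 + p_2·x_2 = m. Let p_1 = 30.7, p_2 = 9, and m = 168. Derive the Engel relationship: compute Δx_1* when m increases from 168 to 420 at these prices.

Δx_1* = 4.1042

MU_x_1/MU_x_2 = (0.5·x_2)/(0.5·x_1); tangency sets this equal to p_1/p_2.
So 0.5·p_2·x_2 = 0.5·p_1·x_1; combined with the budget, a share 0.5 of income goes to x_1.
Demand: x_1*(p_1,p_2,m) = 0.5·m/p_1 and x_2* = 0.5·m/p_2.
At p_1=30.7, p_2=9, m=168: x_1* = 0.5·168/30.7 = 2.7362.
At m' = 420: x_1* = 6.8404. Change: 6.8404 − 2.7362 = 4.1042.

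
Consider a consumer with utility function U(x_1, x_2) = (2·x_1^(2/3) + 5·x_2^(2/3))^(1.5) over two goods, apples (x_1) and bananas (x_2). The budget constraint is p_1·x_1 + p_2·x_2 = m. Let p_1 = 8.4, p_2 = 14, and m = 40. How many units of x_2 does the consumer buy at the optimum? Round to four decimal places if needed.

From the CES first-order condition, (2/5)·(x_2/x_1)^(1/3) = p_1/p_2.
Solve for the ratio: x_2/x_1 = [(5/2)·p_1/p_2]^(3).
Substitute x_2 = (x_2/x_1)·x_1 into the budget: x_1* = m/(p_1 + p_2·(x_2/x_1)).
Numerically x_2/x_1 = 3.375, so x_1* = 40/(8.4 + 14·3.375) = 0.7188 and x_2* = 3.375·0.7188 = 2.4259.

x_2* = 2.4259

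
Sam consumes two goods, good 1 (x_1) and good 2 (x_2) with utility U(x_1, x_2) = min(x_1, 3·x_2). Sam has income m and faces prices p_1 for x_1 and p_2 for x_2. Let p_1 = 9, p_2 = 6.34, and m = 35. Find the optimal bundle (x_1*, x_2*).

x_1* = 3.1494, x_2* = 1.0498

Leontief preferences: the optimum is at the kink where x_1/3 = x_2/1, i.e. x_2 = (1/3)·x_1.
Budget: p_1·x_1 + p_2·(1/3)·x_1 = m, so (3·p_1 + p_2)·x_1 = 3·m.
Demand: x_1*(p_1,p_2,m) = 3·m/(3·p_1 + p_2), x_2* = m/(3·p_1 + p_2).
Here 3·9 + 6.34 = 33.34, giving x_1* = 3.1494 and x_2* = 1.0498.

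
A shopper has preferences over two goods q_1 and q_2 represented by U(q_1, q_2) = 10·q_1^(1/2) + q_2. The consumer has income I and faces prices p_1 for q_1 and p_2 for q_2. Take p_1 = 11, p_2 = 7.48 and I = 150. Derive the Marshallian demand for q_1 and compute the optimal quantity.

MU_q_1 = 5/√q_1, MU_q_2 = 1. Tangency: 5/√q_1 = p_1/p_2.
Solve: √q_1 = 5·p_2/p_1, so q_1*(p_1,p_2) = (5·p_2/p_1)², and q_2* = (I − p_1·q_1*)/p_2.
Plugging in: q_1* = (5·7.48/11)² = 11.56.

q_1* = 11.56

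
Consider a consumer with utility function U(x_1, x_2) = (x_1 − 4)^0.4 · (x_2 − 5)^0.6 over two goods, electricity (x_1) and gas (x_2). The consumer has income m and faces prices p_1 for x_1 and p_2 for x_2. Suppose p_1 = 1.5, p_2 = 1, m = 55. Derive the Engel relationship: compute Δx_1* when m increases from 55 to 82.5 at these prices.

MRS = (2/3)·(x_2−5)/(x_1−4). Tangency with p_1/p_2 gives x_2−5 = (3/2)·(p_1/p_2)·(x_1−4).
Substituting into the budget: x_1* = 4 + 0.4·(m − 4·p_1 − 5·p_2)/p_1, and x_2* = 5 + 0.6·(…)/p_2.
Discretionary income = 55 − 4·1.5 − 5·1 = 44; x_1* = 4 + 0.4·44/1.5 = 15.7333.
At m' = 82.5: x_1* = 23.0667. Change: 23.0667 − 15.7333 = 7.3333.

Δx_1* = 7.3333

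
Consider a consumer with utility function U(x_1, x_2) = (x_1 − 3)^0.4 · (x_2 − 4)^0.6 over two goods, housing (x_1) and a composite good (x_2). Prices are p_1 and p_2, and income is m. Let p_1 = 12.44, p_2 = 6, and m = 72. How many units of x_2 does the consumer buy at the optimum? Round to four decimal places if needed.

MRS = (2/3)·(x_2−4)/(x_1−3). Tangency with p_1/p_2 gives x_2−4 = (3/2)·(p_1/p_2)·(x_1−3).
Substituting into the budget: x_1* = 3 + 0.4·(m − 3·p_1 − 4·p_2)/p_1, and x_2* = 4 + 0.6·(…)/p_2.
Discretionary income = 72 − 3·12.44 − 4·6 = 10.68; x_2* = 4 + 0.6·10.68/6 = 5.068.

x_2* = 5.068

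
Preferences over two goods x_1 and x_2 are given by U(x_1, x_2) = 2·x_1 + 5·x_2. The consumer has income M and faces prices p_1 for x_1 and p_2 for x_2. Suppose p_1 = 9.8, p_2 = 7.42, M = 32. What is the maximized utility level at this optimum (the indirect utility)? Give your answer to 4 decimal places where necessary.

V = 21.5633

Linear utility — the consumer picks whichever good has higher MU/price: 2/9.8 = 0.2041 vs 5/7.42 = 0.6739.
x_2 gives more utility per dollar, so spend all income on x_2: x_2* = M/p_2, x_1* = 0.
Numerically: x_1* = 0, x_2* = 4.3127.
Utility at the optimum: U(0, 4.3127) = 21.5633.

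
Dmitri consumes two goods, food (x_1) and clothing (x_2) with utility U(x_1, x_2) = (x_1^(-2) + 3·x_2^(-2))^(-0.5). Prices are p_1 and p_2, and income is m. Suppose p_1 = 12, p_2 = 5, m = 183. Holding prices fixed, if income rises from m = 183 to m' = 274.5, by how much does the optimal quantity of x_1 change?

Δx_1* = 4.2254

MRS = MU_x_1/MU_x_2 = (1/3)·(x_2/x_1)^(3). Set equal to p_1/p_2.
Solve for the ratio: x_2/x_1 = [3·p_1/p_2]^(1/3).
Substitute x_2 = (x_2/x_1)·x_1 into the budget: x_1* = m/(p_1 + p_2·(x_2/x_1)).
Numerically x_2/x_1 = 1.930979, so x_1* = 183/(12 + 5·1.930979) = 8.4507.
At m' = 274.5: x_1* = 12.6761. Change: 12.6761 − 8.4507 = 4.2254.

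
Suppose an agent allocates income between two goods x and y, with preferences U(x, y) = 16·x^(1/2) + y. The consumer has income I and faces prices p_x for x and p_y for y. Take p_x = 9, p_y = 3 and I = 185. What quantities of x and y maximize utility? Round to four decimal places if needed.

MU_x = 8/√x, MU_y = 1. Tangency: 8/√x = p_x/p_y.
Solve: √x = 8·p_y/p_x, so x*(p_x,p_y) = (8·p_y/p_x)², and y* = (I − p_x·x*)/p_y.
Plugging in: x* = (8·3/9)² = 7.1111, y* = 40.3333.

x* = 7.1111, y* = 40.3333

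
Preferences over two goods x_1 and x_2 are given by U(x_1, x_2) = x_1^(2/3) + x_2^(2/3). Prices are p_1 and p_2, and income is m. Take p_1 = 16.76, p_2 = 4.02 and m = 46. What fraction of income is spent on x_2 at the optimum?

From the CES first-order condition, (x_2/x_1)^(1/3) = p_1/p_2.
Hence x_2/x_1 = (p_1/p_2)^(1/(1/3)), i.e. raised to the 3 power.
Substitute x_2 = (x_2/x_1)·x_1 into the budget: x_1* = m/(p_1 + p_2·(x_2/x_1)).
Numerically x_2/x_1 = 72.467601, so x_1* = 46/(16.76 + 4.02·72.467601) = 0.1493 and x_2* = 72.467601·0.1493 = 10.8203.
Expenditure on x_2: 4.02·10.8203 = 43.4975; share = 0.9456.

share on x_2 = 0.9456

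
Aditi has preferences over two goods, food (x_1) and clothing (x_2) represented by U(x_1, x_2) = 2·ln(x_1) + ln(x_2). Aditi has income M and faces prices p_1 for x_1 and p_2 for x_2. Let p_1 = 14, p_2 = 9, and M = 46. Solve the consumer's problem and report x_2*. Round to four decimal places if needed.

x_2* = 1.7037

MU_x_1/MU_x_2 = (2·x_2)/(x_1); tangency sets this equal to p_1/p_2.
Rearranging, p_2·x_2 = (1/2)·p_1·x_1. Substituting into the budget gives p_1·x_1·(1 + (1/2)) = M.
Demand: x_1*(p_1,p_2,M) = 2/3·M/p_1 and x_2* = 1/3·M/p_2.
At p_1=14, p_2=9, M=46: x_2* = 1/3·46/9 = 1.7037.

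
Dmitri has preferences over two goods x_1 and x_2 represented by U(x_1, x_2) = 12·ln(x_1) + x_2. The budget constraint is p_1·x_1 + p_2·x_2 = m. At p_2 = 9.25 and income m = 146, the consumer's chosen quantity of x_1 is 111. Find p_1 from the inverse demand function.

p_1 = 1

Set MRS = p_1/p_2: (12/x_1)/1 = p_1/p_2.
So x_1*(p_1,p_2) = 12·p_2/p_1, independent of income; and x_2* = (m − 12·p_2)/p_2.
Set x_1* = 111 in the demand function and solve for p_1: p_1 = 1.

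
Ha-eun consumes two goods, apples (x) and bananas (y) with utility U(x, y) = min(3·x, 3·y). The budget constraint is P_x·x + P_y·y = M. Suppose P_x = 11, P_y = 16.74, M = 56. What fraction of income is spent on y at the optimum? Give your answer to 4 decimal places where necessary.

share on y = 0.6035

Demand: x*(P_x,P_y,M) = 3·M/(3·P_x + 3·P_y), y* = 3·M/(3·P_x + 3·P_y).
Here 3·11 + 3·16.74 = 83.22, giving x* = 2.0187 and y* = 2.0187.
Expenditure on y: 16.74·2.0187 = 33.7938; share = 0.6035.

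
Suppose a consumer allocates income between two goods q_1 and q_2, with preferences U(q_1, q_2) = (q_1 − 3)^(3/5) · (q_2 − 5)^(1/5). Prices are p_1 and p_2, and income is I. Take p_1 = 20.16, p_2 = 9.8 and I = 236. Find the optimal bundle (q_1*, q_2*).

After buying the subsistence bundle (3, 5), a share 0.75 of the remaining income goes to q_1: q_1* = 3 + 0.75·(I − 3p_1 − 5p_2)/p_1.
Discretionary income = 236 − 3·20.16 − 5·9.8 = 126.52; q_1* = 3 + 0.75·126.52/20.16 = 7.7068; q_2* = 5 + 0.25·126.52/9.8 = 8.2276.

q_1* = 7.7068, q_2* = 8.2276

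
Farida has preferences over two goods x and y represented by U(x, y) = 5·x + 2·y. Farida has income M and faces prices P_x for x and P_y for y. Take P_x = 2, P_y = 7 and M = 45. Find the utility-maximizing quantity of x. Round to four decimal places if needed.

x* = 22.5

Perfect substitutes: compare marginal utility per dollar. 5/P_x vs 2/P_y → 2.5 vs 0.2857.
x gives more utility per dollar, so spend all income on x: x* = M/P_x, y* = 0.
Numerically: x* = 22.5, y* = 0.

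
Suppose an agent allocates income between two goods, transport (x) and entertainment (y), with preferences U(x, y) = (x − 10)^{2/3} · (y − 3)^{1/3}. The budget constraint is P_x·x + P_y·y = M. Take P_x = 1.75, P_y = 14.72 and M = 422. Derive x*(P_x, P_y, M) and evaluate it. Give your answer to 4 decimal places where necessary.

x* = 147.2724

MRS = 2·(y−3)/(x−10). Tangency with P_x/P_y gives y−3 = (1/2)·(P_x/P_y)·(x−10).
Substituting into the budget: x* = 10 + 2/3·(M − 10·P_x − 3·P_y)/P_x, and y* = 3 + 1/3·(…)/P_y.
Discretionary income = 422 − 10·1.75 − 3·14.72 = 360.34; x* = 10 + 2/3·360.34/1.75 = 147.2724.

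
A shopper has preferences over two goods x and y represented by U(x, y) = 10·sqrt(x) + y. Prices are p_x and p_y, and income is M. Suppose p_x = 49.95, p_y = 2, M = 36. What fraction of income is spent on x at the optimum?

share on x = 0.0556

Utility is quasi-linear in y; the FOC for x is 5/√x = p_x/p_y.
Solve: √x = 5·p_y/p_x, so x*(p_x,p_y) = (5·p_y/p_x)², and y* = (M − p_x·x*)/p_y.
Plugging in: x* = (5·2/49.95)² = 0.0401, y* = 16.999.
Expenditure on x: 49.95·0.0401 = 2.002; share = 0.0556.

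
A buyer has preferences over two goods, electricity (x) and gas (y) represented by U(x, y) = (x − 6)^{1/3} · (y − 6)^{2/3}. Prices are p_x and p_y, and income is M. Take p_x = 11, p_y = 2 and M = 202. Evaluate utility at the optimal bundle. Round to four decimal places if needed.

V = 18.5853

Let x' = x−6, y' = y−6. MRS = (1/2)·y'/x' = p_x/p_y.
Substituting into the budget: x* = 6 + 1/3·(M − 6·p_x − 6·p_y)/p_x, and y* = 6 + 2/3·(…)/p_y.
Discretionary income = 202 − 6·11 − 6·2 = 124; x* = 6 + 1/3·124/11 = 9.7576; y* = 6 + 2/3·124/2 = 47.3333.
Utility at the optimum: U(9.7576, 47.3333) = 18.5853.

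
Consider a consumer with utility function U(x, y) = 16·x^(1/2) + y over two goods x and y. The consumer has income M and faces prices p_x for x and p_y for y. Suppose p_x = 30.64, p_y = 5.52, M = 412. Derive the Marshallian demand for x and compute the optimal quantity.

x* = 2.0772

Set MRS = p_x/p_y: 8·x^(−1/2) = p_x/p_y.
Solve: √x = 8·p_y/p_x, so x*(p_x,p_y) = (8·p_y/p_x)², and y* = (M − p_x·x*)/p_y.
Plugging in: x* = (8·5.52/30.64)² = 2.0772.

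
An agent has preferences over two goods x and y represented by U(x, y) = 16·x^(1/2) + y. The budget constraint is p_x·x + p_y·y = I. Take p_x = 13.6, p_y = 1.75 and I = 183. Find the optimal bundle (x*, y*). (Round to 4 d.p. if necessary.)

x* = 1.0597, y* = 96.3361

Utility is quasi-linear in y; the FOC for x is 8/√x = p_x/p_y.
Thus x* = (8·p_y/p_x)² — independent of I — with the rest of income spent on y.
Plugging in: x* = (8·1.75/13.6)² = 1.0597, y* = 96.3361.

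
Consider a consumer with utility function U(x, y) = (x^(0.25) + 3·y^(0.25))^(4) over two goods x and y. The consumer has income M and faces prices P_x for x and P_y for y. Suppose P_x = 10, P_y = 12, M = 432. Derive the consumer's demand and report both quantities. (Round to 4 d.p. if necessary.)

x* = 8.518, y* = 28.9017

Numerically y/x = 3.393022, so x* = 432/(10 + 12·3.393022) = 8.518 and y* = 3.393022·8.518 = 28.9017.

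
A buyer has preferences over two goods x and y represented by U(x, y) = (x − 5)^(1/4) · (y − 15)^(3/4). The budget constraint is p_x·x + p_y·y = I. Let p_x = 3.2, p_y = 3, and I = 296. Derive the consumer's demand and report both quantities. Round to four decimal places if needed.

x* = 23.3594, y* = 73.75

This is Cobb-Douglas in (x−5, y−15): tangency gives 0.25·p_y·(y−15) = 0.75·p_x·(x−5).
Substituting into the budget: x* = 5 + 0.25·(I − 5·p_x − 15·p_y)/p_x, and y* = 15 + 0.75·(…)/p_y.
Discretionary income = 296 − 5·3.2 − 15·3 = 235; x* = 5 + 0.25·235/3.2 = 23.3594; y* = 15 + 0.75·235/3 = 73.75.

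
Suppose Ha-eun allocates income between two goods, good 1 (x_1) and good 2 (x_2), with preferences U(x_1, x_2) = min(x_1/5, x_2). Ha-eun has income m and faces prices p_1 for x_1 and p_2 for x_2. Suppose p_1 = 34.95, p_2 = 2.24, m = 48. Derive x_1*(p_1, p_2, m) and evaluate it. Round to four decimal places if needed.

x_1* = 1.356

With perfect complements, no substitution: consume in ratio x_1:x_2 = 5:1.
Budget: p_1·x_1 + p_2·(1/5)·x_1 = m, so (5·p_1 + p_2)·x_1 = 5·m.
Demand: x_1*(p_1,p_2,m) = 5·m/(5·p_1 + p_2), x_2* = m/(5·p_1 + p_2).
Here 5·34.95 + 2.24 = 176.99, giving x_1* = 1.356.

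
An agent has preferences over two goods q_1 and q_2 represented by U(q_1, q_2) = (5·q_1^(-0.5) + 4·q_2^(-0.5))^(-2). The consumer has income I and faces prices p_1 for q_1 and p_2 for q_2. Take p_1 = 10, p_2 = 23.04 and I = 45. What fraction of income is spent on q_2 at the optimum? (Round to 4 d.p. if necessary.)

MRS = MU_q_1/MU_q_2 = (5/4)·(q_2/q_1)^(1.5). Set equal to p_1/p_2.
Solve for the ratio: q_2/q_1 = [(4/5)·p_1/p_2]^(2/3).
With the ratio pinned down, the budget gives q_1* = I/(p_1 + p_2·(q_2/q_1)) and q_2* = (q_2/q_1)·q_1*.
Numerically q_2/q_1 = 0.494013, so q_1* = 45/(10 + 23.04·0.494013) = 2.1046 and q_2* = 0.494013·2.1046 = 1.0397.
Expenditure on q_2: 23.04·1.0397 = 23.9543; share = 0.5323.

share on q_2 = 0.5323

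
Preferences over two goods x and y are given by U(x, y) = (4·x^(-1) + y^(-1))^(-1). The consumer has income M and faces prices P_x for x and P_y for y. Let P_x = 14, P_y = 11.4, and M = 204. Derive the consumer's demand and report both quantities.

x* = 10.041, y* = 5.5636

With the ratio pinned down, the budget gives x* = M/(P_x + P_y·(y/x)) and y* = (y/x)·x*.
Numerically y/x = 0.554092, so x* = 204/(14 + 11.4·0.554092) = 10.041 and y* = 0.554092·10.041 = 5.5636.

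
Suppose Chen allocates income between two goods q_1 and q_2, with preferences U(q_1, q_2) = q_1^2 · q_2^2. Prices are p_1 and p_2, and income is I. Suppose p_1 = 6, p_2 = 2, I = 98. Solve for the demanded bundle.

q_1* = 8.1667, q_2* = 24.5

Tangency: MRS = q_2/q_1 = p_1/p_2.
So 2·p_2·q_2 = 2·p_1·q_1; combined with the budget, a share 0.5 of income goes to q_1.
Demand: q_1*(p_1,p_2,I) = 0.5·I/p_1 and q_2* = 0.5·I/p_2.
At p_1=6, p_2=2, I=98: q_1* = 0.5·98/6 = 8.1667, q_2* = 24.5.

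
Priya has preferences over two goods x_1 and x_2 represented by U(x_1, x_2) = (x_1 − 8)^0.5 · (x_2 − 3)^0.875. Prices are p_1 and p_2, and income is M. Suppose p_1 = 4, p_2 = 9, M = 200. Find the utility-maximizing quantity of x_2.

This is Cobb-Douglas in (x_1−8, x_2−3): tangency gives 0.5·p_2·(x_2−3) = 0.875·p_1·(x_1−8).
After buying the subsistence bundle (8, 3), a share 4/11 of the remaining income goes to x_1: x_1* = 8 + 4/11·(M − 8p_1 − 3p_2)/p_1.
Discretionary income = 200 − 8·4 − 3·9 = 141; x_2* = 3 + 7/11·141/9 = 12.9697.

x_2* = 12.9697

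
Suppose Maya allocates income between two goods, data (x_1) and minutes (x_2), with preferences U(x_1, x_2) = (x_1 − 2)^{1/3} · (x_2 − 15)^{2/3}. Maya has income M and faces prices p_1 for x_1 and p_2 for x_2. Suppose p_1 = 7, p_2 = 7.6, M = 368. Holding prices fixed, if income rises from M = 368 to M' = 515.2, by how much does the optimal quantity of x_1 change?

This is Cobb-Douglas in (x_1−2, x_2−15): tangency gives 1/3·p_2·(x_2−15) = 2/3·p_1·(x_1−2).
After buying the subsistence bundle (2, 15), a share 1/3 of the remaining income goes to x_1: x_1* = 2 + 1/3·(M − 2p_1 − 15p_2)/p_1.
Discretionary income = 368 − 2·7 − 15·7.6 = 240; x_1* = 2 + 1/3·240/7 = 13.4286.
At M' = 515.2: x_1* = 20.4381. Change: 20.4381 − 13.4286 = 7.0095.

Δx_1* = 7.0095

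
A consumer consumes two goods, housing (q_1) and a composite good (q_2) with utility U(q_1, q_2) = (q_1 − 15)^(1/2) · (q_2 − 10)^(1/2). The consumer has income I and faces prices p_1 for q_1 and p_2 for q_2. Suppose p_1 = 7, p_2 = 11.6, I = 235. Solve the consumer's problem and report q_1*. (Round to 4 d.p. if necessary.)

Let q_1' = q_1−15, q_2' = q_2−10. MRS = q_2'/q_1' = p_1/p_2.
Substituting into the budget: q_1* = 15 + 0.5·(I − 15·p_1 − 10·p_2)/p_1, and q_2* = 10 + 0.5·(…)/p_2.
Discretionary income = 235 − 15·7 − 10·11.6 = 14; q_1* = 15 + 0.5·14/7 = 16.

q_1* = 16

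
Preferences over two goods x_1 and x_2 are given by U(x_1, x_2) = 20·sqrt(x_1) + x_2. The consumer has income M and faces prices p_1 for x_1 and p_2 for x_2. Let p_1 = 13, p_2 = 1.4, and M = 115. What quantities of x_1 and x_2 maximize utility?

Utility is quasi-linear in x_2; the FOC for x_1 is 10/√x_1 = p_1/p_2.
Thus x_1* = (10·p_2/p_1)² — independent of M — with the rest of income spent on x_2.
Plugging in: x_1* = (10·1.4/13)² = 1.1598, x_2* = 71.3736.

x_1* = 1.1598, x_2* = 71.3736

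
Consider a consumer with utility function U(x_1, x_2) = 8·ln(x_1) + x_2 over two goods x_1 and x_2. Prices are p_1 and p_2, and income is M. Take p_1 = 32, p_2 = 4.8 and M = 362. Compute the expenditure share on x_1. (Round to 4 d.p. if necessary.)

share on x_1 = 0.1061

Set MRS = p_1/p_2: (8/x_1)/1 = p_1/p_2.
So x_1*(p_1,p_2) = 8·p_2/p_1, independent of income; and x_2* = (M − 8·p_2)/p_2.
At the given prices: x_1* = 8·4.8/32 = 1.2, and x_2* = 67.4167.
Expenditure on x_1: 32·1.2 = 38.4; share = 0.1061.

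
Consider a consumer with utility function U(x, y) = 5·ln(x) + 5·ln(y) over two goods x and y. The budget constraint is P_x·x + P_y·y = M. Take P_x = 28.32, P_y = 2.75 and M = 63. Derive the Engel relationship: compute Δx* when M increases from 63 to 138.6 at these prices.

The MRS is y/x. Set MRS = P_x/P_y.
So 5·P_y·y = 5·P_x·x; combined with the budget, a share 0.5 of income goes to x.
Demand: x*(P_x,P_y,M) = 0.5·M/P_x and y* = 0.5·M/P_y.
At P_x=28.32, P_y=2.75, M=63: x* = 0.5·63/28.32 = 1.1123.
At M' = 138.6: x* = 2.447. Change: 2.447 − 1.1123 = 1.3347.

Δx* = 1.3347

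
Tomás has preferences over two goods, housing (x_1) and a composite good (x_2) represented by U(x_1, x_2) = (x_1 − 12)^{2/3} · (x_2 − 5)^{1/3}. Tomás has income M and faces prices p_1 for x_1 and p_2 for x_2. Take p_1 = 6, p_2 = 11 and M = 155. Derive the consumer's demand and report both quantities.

MRS = 2·(x_2−5)/(x_1−12). Tangency with p_1/p_2 gives x_2−5 = (1/2)·(p_1/p_2)·(x_1−12).
Substituting into the budget: x_1* = 12 + 2/3·(M − 12·p_1 − 5·p_2)/p_1, and x_2* = 5 + 1/3·(…)/p_2.
Discretionary income = 155 − 12·6 − 5·11 = 28; x_1* = 12 + 2/3·28/6 = 15.1111; x_2* = 5 + 1/3·28/11 = 5.8485.

x_1* = 15.1111, x_2* = 5.8485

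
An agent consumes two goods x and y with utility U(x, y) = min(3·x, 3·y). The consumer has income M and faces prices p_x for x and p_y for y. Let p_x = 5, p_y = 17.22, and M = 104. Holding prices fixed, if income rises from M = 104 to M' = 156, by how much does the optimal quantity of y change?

Δy* = 2.3402

Demand: x*(p_x,p_y,M) = 3·M/(3·p_x + 3·p_y), y* = 3·M/(3·p_x + 3·p_y).
Here 3·5 + 3·17.22 = 66.66, giving y* = 4.6805.
At M' = 156: y* = 7.0207. Change: 7.0207 − 4.6805 = 2.3402.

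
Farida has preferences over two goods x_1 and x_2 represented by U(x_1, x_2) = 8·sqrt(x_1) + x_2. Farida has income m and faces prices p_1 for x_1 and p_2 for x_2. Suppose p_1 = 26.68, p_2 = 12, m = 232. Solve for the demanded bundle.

MU_x_1 = 4/√x_1, MU_x_2 = 1. Tangency: 4/√x_1 = p_1/p_2.
Thus x_1* = (4·p_2/p_1)² — independent of m — with the rest of income spent on x_2.
Plugging in: x_1* = (4·12/26.68)² = 3.2368, x_2* = 12.1369.

x_1* = 3.2368, x_2* = 12.1369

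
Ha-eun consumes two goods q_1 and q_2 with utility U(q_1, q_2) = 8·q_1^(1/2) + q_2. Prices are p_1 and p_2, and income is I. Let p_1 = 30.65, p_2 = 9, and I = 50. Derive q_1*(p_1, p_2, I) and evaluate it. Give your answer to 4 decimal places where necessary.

MU_q_1 = 4/√q_1, MU_q_2 = 1. Tangency: 4/√q_1 = p_1/p_2.
Thus q_1* = (4·p_2/p_1)² — independent of I — with the rest of income spent on q_2.
Plugging in: q_1* = (4·9/30.65)² = 1.3796.

q_1* = 1.3796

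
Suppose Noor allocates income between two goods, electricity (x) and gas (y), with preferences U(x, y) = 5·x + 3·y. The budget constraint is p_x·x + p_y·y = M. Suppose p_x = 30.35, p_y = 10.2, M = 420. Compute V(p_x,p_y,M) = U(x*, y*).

Linear utility — the consumer picks whichever good has higher MU/price: 5/30.35 = 0.1647 vs 3/10.2 = 0.2941.
y gives more utility per dollar, so spend all income on y: y* = M/p_y, x* = 0.
Numerically: x* = 0, y* = 41.1765.
Utility at the optimum: U(0, 41.1765) = 123.5294.

V = 123.5294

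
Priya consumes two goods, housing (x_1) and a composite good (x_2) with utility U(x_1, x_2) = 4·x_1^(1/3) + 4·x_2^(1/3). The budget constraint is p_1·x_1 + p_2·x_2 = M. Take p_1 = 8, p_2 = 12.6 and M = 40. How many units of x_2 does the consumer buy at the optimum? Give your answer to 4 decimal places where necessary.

MRS = MU_x_1/MU_x_2 = (x_2/x_1)^(2/3). Set equal to p_1/p_2.
Hence x_2/x_1 = (p_1/p_2)^(1/(2/3)), i.e. raised to the 1.5 power.
Substitute x_2 = (x_2/x_1)·x_1 into the budget: x_1* = M/(p_1 + p_2·(x_2/x_1)).
Numerically x_2/x_1 = 0.505917, so x_1* = 40/(8 + 12.6·0.505917) = 2.7827 and x_2* = 0.505917·2.7827 = 1.4078.

x_2* = 1.4078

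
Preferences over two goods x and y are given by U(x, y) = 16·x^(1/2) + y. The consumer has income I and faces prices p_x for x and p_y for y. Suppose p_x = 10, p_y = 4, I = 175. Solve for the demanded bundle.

MU_x = 8/√x, MU_y = 1. Tangency: 8/√x = p_x/p_y.
Solve: √x = 8·p_y/p_x, so x*(p_x,p_y) = (8·p_y/p_x)², and y* = (I − p_x·x*)/p_y.
Plugging in: x* = (8·4/10)² = 10.24, y* = 18.15.

x* = 10.24, y* = 18.15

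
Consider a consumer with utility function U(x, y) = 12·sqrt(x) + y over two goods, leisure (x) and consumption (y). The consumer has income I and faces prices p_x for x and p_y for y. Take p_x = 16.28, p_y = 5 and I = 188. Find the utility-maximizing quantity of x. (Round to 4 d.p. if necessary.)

x* = 3.3957

Solve: √x = 6·p_y/p_x, so x*(p_x,p_y) = (6·p_y/p_x)², and y* = (I − p_x·x*)/p_y.
Plugging in: x* = (6·5/16.28)² = 3.3957.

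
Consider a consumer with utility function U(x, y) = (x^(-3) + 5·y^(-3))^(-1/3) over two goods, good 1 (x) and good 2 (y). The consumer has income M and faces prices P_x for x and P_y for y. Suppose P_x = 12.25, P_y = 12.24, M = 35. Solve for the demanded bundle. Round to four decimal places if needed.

x* = 1.1454, y* = 1.7131

From the CES first-order condition, (1/5)·(y/x)^(4) = P_x/P_y.
Solve for the ratio: y/x = [5·P_x/P_y]^(0.25).
Substitute y = (y/x)·x into the budget: x* = M/(P_x + P_y·(y/x)).
Numerically y/x = 1.495654, so x* = 35/(12.25 + 12.24·1.495654) = 1.1454 and y* = 1.495654·1.1454 = 1.7131.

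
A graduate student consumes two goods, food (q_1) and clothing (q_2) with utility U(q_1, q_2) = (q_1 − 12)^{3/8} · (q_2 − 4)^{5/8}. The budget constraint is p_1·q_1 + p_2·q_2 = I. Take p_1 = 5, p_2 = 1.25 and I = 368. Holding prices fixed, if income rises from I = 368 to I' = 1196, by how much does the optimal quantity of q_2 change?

Δq_2* = 414

Let q_1' = q_1−12, q_2' = q_2−4. MRS = (3/5)·q_2'/q_1' = p_1/p_2.
After buying the subsistence bundle (12, 4), a share 0.375 of the remaining income goes to q_1: q_1* = 12 + 0.375·(I − 12p_1 − 4p_2)/p_1.
Discretionary income = 368 − 12·5 − 4·1.25 = 303; q_2* = 4 + 0.625·303/1.25 = 155.5.
At I' = 1196: q_2* = 569.5. Change: 569.5 − 155.5 = 414.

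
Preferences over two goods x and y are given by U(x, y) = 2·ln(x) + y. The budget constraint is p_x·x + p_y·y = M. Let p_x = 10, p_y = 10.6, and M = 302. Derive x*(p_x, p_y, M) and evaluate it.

MU_x = 2/x, MU_y = 1. Tangency: 2/x = p_x/p_y.
So x*(p_x,p_y) = 2·p_y/p_x, independent of income; and y* = (M − 2·p_y)/p_y.
At the given prices: x* = 2·10.6/10 = 2.12.

x* = 2.12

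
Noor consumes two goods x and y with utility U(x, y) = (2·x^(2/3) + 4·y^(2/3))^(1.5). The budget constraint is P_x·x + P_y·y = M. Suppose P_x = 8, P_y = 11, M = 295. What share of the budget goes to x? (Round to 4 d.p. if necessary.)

share on x = 0.1912

From the CES first-order condition, (1/2)·(y/x)^(1/3) = P_x/P_y.
Hence y/x = (2·P_x/P_y)^(1/(1/3)), i.e. raised to the 3 power.
Substitute y = (y/x)·x into the budget: x* = M/(P_x + P_y·(y/x)).
Numerically y/x = 3.077385, so x* = 295/(8 + 11·3.077385) = 7.0488 and y* = 3.077385·7.0488 = 21.6918.
Expenditure on x: 8·7.0488 = 56.3902; share = 0.1912.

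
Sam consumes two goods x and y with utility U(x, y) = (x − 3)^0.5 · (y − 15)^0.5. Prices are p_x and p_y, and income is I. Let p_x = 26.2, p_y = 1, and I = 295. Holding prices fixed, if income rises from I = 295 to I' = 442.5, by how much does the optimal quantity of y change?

MRS = (y−15)/(x−3). Tangency with p_x/p_y gives y−15 = (p_x/p_y)·(x−3).
Substituting into the budget: x* = 3 + 0.5·(I − 3·p_x − 15·p_y)/p_x, and y* = 15 + 0.5·(…)/p_y.
Discretionary income = 295 − 3·26.2 − 15·1 = 201.4; y* = 15 + 0.5·201.4/1 = 115.7.
At I' = 442.5: y* = 189.45. Change: 189.45 − 115.7 = 73.75.

Δy* = 73.75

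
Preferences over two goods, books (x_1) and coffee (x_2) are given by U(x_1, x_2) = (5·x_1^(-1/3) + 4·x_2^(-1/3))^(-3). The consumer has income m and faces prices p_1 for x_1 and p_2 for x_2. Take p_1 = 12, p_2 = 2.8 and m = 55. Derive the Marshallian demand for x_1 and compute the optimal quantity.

x_1* = 2.8864

MU_x_1 ∝ 5·x_1^(-4/3), MU_x_2 ∝ 4·x_2^(-4/3), so MRS = (5/4)·(x_2/x_1)^(4/3) = p_1/p_2.
Solve for the ratio: x_2/x_1 = [(4/5)·p_1/p_2]^(0.75).
Substitute x_2 = (x_2/x_1)·x_1 into the budget: x_1* = m/(p_1 + p_2·(x_2/x_1)).
Numerically x_2/x_1 = 2.519619, so x_1* = 55/(12 + 2.8·2.519619) = 2.8864.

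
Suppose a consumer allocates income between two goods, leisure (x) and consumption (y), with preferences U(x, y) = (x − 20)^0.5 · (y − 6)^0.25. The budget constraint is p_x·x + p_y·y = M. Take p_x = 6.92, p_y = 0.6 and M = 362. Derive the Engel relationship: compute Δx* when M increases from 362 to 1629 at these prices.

This is Cobb-Douglas in (x−20, y−6): tangency gives 0.5·p_y·(y−6) = 0.25·p_x·(x−20).
After buying the subsistence bundle (20, 6), a share 2/3 of the remaining income goes to x: x* = 20 + 2/3·(M − 20p_x − 6p_y)/p_x.
Discretionary income = 362 − 20·6.92 − 6·0.6 = 220; x* = 20 + 2/3·220/6.92 = 41.1946.
At M' = 1629: x* = 163.2563. Change: 163.2563 − 41.1946 = 122.0617.

Δx* = 122.0617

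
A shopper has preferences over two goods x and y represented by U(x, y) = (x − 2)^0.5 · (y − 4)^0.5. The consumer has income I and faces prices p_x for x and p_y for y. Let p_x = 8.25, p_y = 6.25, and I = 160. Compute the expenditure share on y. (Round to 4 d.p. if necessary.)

This is Cobb-Douglas in (x−2, y−4): tangency gives 0.5·p_y·(y−4) = 0.5·p_x·(x−2).
Substituting into the budget: x* = 2 + 0.5·(I − 2·p_x − 4·p_y)/p_x, and y* = 4 + 0.5·(…)/p_y.
Discretionary income = 160 − 2·8.25 − 4·6.25 = 118.5; x* = 2 + 0.5·118.5/8.25 = 9.1818; y* = 4 + 0.5·118.5/6.25 = 13.48.
Expenditure on y: 6.25·13.48 = 84.25; share = 0.5266.

share on y = 0.5266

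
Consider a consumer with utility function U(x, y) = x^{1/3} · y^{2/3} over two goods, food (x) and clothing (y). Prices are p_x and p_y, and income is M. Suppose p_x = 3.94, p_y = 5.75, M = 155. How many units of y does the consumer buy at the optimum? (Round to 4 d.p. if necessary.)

Demand: x*(p_x,p_y,M) = 1/3·M/p_x and y* = 2/3·M/p_y.
At p_x=3.94, p_y=5.75, M=155: y* = 2/3·155/5.75 = 17.971.

y* = 17.971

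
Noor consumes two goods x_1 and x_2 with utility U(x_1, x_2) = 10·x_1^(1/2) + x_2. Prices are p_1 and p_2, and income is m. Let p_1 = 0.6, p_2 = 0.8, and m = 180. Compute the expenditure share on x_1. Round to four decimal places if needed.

Set MRS = p_1/p_2: 5·x_1^(−1/2) = p_1/p_2.
Solve: √x_1 = 5·p_2/p_1, so x_1*(p_1,p_2) = (5·p_2/p_1)², and x_2* = (m − p_1·x_1*)/p_2.
Plugging in: x_1* = (5·0.8/0.6)² = 44.4444, x_2* = 191.6667.
Expenditure on x_1: 0.6·44.4444 = 26.6667; share = 0.1481.

share on x_1 = 0.1481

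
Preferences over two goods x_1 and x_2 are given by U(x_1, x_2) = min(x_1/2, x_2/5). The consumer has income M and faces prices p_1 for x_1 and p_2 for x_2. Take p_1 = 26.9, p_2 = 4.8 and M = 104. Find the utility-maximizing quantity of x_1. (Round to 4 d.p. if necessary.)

x_1* = 2.6735

With perfect complements, no substitution: consume in ratio x_1:x_2 = 2:5.
Budget: p_1·x_1 + p_2·(5/2)·x_1 = M, so (2·p_1 + 5·p_2)·x_1 = 2·M.
Demand: x_1*(p_1,p_2,M) = 2·M/(2·p_1 + 5·p_2), x_2* = 5·M/(2·p_1 + 5·p_2).
Here 2·26.9 + 5·4.8 = 77.8, giving x_1* = 2.6735.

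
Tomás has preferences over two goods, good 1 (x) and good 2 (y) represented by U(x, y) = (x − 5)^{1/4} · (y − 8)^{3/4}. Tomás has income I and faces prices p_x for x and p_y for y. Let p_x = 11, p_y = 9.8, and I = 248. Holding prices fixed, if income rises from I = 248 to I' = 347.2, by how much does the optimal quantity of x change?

MRS = (1/3)·(y−8)/(x−5). Tangency with p_x/p_y gives y−8 = 3·(p_x/p_y)·(x−5).
Substituting into the budget: x* = 5 + 0.25·(I − 5·p_x − 8·p_y)/p_x, and y* = 8 + 0.75·(…)/p_y.
Discretionary income = 248 − 5·11 − 8·9.8 = 114.6; x* = 5 + 0.25·114.6/11 = 7.6045.
At I' = 347.2: x* = 9.8591. Change: 9.8591 − 7.6045 = 2.2545.

Δx* = 2.2545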